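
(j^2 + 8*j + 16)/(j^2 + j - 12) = (j + 4)/(j - 3)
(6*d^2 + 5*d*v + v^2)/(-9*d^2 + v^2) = (2*d + v)/(-3*d + v)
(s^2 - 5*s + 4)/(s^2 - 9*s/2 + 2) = 2*(s - 1)/(2*s - 1)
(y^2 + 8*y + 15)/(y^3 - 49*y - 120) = 1/(y - 8)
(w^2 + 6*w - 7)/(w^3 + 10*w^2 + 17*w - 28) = 1/(w + 4)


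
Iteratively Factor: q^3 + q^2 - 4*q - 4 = (q - 2)*(q^2 + 3*q + 2) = (q - 2)*(q + 1)*(q + 2)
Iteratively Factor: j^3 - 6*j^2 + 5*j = (j - 5)*(j^2 - j) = (j - 5)*(j - 1)*(j)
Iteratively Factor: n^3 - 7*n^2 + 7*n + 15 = (n - 3)*(n^2 - 4*n - 5) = (n - 3)*(n + 1)*(n - 5)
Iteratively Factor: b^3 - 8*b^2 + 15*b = (b)*(b^2 - 8*b + 15) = b*(b - 3)*(b - 5)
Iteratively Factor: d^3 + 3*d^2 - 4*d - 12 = (d - 2)*(d^2 + 5*d + 6) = (d - 2)*(d + 3)*(d + 2)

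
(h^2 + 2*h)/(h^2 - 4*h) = (h + 2)/(h - 4)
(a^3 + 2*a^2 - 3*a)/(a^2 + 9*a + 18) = a*(a - 1)/(a + 6)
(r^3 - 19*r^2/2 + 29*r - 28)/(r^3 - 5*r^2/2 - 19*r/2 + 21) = (r - 4)/(r + 3)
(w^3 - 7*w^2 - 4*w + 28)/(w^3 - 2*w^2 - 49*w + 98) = (w + 2)/(w + 7)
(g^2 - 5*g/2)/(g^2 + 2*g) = (g - 5/2)/(g + 2)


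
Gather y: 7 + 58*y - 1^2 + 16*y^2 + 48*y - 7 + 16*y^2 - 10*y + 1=32*y^2 + 96*y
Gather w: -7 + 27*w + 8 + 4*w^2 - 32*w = 4*w^2 - 5*w + 1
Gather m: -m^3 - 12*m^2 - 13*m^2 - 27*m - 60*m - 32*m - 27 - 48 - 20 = -m^3 - 25*m^2 - 119*m - 95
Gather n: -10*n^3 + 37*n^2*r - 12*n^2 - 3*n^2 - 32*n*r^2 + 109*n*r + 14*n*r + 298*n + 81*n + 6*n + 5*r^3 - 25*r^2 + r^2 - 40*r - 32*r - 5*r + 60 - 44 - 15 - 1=-10*n^3 + n^2*(37*r - 15) + n*(-32*r^2 + 123*r + 385) + 5*r^3 - 24*r^2 - 77*r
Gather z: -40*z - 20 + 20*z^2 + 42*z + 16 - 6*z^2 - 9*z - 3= 14*z^2 - 7*z - 7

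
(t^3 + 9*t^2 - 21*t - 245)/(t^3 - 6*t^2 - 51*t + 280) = (t + 7)/(t - 8)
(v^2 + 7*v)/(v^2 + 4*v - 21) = v/(v - 3)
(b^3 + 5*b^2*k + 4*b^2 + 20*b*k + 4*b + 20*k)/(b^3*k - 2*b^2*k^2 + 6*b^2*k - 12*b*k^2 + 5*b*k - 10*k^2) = (b^3 + 5*b^2*k + 4*b^2 + 20*b*k + 4*b + 20*k)/(k*(b^3 - 2*b^2*k + 6*b^2 - 12*b*k + 5*b - 10*k))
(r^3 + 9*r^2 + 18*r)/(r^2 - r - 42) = r*(r + 3)/(r - 7)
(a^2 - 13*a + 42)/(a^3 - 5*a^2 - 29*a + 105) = (a - 6)/(a^2 + 2*a - 15)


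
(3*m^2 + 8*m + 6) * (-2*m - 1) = -6*m^3 - 19*m^2 - 20*m - 6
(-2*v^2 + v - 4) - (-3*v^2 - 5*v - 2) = v^2 + 6*v - 2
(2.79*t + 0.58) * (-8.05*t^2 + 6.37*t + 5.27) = -22.4595*t^3 + 13.1033*t^2 + 18.3979*t + 3.0566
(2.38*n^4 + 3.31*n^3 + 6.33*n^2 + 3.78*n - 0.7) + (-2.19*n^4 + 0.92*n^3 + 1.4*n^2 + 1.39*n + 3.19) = 0.19*n^4 + 4.23*n^3 + 7.73*n^2 + 5.17*n + 2.49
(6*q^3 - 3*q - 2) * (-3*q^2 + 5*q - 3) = -18*q^5 + 30*q^4 - 9*q^3 - 9*q^2 - q + 6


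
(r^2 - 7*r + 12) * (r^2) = r^4 - 7*r^3 + 12*r^2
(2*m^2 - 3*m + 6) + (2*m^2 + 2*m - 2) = 4*m^2 - m + 4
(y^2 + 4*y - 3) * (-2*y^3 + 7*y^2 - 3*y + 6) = -2*y^5 - y^4 + 31*y^3 - 27*y^2 + 33*y - 18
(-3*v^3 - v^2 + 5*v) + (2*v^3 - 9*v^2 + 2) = -v^3 - 10*v^2 + 5*v + 2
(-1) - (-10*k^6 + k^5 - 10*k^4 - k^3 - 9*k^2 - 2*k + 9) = 10*k^6 - k^5 + 10*k^4 + k^3 + 9*k^2 + 2*k - 10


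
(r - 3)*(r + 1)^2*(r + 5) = r^4 + 4*r^3 - 10*r^2 - 28*r - 15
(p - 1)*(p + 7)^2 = p^3 + 13*p^2 + 35*p - 49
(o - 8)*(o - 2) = o^2 - 10*o + 16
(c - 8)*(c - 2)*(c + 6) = c^3 - 4*c^2 - 44*c + 96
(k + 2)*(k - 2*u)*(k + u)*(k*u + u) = k^4*u - k^3*u^2 + 3*k^3*u - 2*k^2*u^3 - 3*k^2*u^2 + 2*k^2*u - 6*k*u^3 - 2*k*u^2 - 4*u^3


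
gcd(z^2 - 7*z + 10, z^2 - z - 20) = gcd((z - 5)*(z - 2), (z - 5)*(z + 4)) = z - 5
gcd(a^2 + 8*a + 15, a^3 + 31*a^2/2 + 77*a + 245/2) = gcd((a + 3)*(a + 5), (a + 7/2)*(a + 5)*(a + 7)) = a + 5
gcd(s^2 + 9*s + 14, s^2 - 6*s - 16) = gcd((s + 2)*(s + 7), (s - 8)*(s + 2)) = s + 2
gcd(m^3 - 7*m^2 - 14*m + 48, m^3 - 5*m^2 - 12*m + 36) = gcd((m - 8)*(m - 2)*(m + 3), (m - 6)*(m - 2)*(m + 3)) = m^2 + m - 6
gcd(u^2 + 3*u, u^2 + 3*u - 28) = 1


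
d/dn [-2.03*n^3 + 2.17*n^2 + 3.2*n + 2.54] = -6.09*n^2 + 4.34*n + 3.2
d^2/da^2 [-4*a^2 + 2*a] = -8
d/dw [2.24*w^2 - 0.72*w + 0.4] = 4.48*w - 0.72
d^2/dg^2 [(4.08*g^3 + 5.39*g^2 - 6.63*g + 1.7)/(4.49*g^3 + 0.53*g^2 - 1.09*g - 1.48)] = (197.907526*g^6 - 682.16121*g^5 + 800.22576*g^4 + 519.877338*g^3 - 510.88812*g^2 + 84.30606*g + 51.710044)/(90.518849*g^9 + 32.054559*g^8 - 62.139804*g^7 - 104.925205*g^6 - 6.046572*g^5 + 44.101491*g^4 + 33.339635*g^3 - 1.792428*g^2 - 7.162608*g - 3.241792)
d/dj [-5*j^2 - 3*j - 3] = -10*j - 3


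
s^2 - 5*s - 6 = (s - 6)*(s + 1)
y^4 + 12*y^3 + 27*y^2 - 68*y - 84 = (y - 2)*(y + 1)*(y + 6)*(y + 7)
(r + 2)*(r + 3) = r^2 + 5*r + 6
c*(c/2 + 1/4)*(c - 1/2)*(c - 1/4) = c^4/2 - c^3/8 - c^2/8 + c/32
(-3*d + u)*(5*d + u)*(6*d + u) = -90*d^3 - 3*d^2*u + 8*d*u^2 + u^3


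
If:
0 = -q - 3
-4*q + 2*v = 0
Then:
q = -3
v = -6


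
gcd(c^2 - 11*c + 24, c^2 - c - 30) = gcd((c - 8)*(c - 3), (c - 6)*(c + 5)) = 1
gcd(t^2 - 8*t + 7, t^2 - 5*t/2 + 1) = 1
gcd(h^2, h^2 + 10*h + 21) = 1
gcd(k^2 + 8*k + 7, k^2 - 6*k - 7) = k + 1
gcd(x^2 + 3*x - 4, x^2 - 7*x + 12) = 1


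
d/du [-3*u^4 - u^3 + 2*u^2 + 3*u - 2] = -12*u^3 - 3*u^2 + 4*u + 3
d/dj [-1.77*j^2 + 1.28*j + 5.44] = 1.28 - 3.54*j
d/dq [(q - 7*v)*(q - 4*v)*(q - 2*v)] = 3*q^2 - 26*q*v + 50*v^2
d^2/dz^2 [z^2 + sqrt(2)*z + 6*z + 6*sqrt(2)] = 2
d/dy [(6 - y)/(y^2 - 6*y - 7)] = (-y^2 + 6*y + 2*(y - 6)*(y - 3) + 7)/(-y^2 + 6*y + 7)^2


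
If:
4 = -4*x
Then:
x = -1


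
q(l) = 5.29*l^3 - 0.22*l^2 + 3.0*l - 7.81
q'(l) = 15.87*l^2 - 0.44*l + 3.0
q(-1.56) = -33.11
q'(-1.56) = 42.31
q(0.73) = -3.68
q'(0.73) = 11.14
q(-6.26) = -1332.92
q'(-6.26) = 627.66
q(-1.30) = -23.70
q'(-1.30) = 30.39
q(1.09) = 2.05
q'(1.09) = 21.38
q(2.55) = 86.12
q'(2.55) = 105.07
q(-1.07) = -17.75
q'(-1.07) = 21.64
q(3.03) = 146.42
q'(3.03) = 147.37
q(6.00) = 1144.91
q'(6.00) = 571.68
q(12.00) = 9137.63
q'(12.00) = 2283.00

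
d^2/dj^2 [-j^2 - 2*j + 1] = -2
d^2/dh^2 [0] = 0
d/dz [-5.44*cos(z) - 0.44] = 5.44*sin(z)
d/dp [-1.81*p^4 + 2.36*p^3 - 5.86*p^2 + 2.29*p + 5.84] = -7.24*p^3 + 7.08*p^2 - 11.72*p + 2.29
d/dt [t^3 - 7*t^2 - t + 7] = 3*t^2 - 14*t - 1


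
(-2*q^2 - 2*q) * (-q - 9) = 2*q^3 + 20*q^2 + 18*q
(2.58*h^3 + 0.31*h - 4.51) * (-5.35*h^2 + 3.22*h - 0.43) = -13.803*h^5 + 8.3076*h^4 - 2.7679*h^3 + 25.1267*h^2 - 14.6555*h + 1.9393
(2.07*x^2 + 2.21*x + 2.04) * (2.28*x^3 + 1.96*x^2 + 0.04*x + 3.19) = 4.7196*x^5 + 9.096*x^4 + 9.0656*x^3 + 10.6901*x^2 + 7.1315*x + 6.5076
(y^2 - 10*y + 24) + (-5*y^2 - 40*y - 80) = -4*y^2 - 50*y - 56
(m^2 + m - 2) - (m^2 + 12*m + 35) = -11*m - 37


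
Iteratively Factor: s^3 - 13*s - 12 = (s + 1)*(s^2 - s - 12) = (s - 4)*(s + 1)*(s + 3)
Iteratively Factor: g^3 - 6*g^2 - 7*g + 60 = (g - 5)*(g^2 - g - 12) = (g - 5)*(g - 4)*(g + 3)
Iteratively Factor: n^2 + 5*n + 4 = (n + 1)*(n + 4)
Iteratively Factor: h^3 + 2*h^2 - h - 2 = (h - 1)*(h^2 + 3*h + 2) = (h - 1)*(h + 1)*(h + 2)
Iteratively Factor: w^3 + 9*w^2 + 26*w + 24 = (w + 2)*(w^2 + 7*w + 12) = (w + 2)*(w + 4)*(w + 3)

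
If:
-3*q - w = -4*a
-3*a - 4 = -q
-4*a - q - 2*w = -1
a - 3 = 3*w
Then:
No Solution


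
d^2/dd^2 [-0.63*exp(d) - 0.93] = -0.63*exp(d)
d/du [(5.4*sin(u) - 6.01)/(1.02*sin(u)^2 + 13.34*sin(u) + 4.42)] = (-5.508*sin(u)^2 + 12.2604*sin(u) + 104.0414)*cos(u)/(1.0404*sin(u)^4 + 27.2136*sin(u)^3 + 186.9724*sin(u)^2 + 117.9256*sin(u) + 19.5364)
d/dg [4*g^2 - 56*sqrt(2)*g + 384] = 8*g - 56*sqrt(2)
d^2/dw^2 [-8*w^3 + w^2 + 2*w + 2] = 2 - 48*w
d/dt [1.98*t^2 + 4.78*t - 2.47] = 3.96*t + 4.78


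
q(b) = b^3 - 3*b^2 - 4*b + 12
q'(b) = 3*b^2 - 6*b - 4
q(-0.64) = 13.07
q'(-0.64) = 1.07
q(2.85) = -0.62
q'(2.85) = 3.27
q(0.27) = 10.72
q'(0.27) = -5.40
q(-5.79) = -259.52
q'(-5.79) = 131.31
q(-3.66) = -62.57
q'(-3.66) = 58.15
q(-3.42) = -49.41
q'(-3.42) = 51.61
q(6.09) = 102.24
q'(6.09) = 70.72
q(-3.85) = -74.13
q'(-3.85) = 63.57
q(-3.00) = -30.00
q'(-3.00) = 41.00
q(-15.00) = -3978.00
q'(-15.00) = 761.00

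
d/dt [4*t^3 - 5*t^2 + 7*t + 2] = 12*t^2 - 10*t + 7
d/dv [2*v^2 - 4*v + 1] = 4*v - 4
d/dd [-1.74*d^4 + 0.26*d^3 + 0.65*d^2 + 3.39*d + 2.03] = -6.96*d^3 + 0.78*d^2 + 1.3*d + 3.39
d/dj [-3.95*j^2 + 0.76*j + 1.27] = 0.76 - 7.9*j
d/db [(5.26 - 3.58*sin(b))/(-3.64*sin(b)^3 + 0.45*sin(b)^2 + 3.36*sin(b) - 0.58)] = (-26.0624*sin(b)^3 + 59.0502*sin(b)^2 - 4.734*sin(b) - 15.5972)*cos(b)/(13.2496*sin(b)^6 - 3.276*sin(b)^5 - 24.2583*sin(b)^4 + 7.2464*sin(b)^3 + 10.7676*sin(b)^2 - 3.8976*sin(b) + 0.3364)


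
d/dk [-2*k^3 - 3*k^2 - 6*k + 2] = -6*k^2 - 6*k - 6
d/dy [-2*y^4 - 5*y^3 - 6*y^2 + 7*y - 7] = -8*y^3 - 15*y^2 - 12*y + 7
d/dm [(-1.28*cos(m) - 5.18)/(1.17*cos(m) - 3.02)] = -9.9262*sin(m)/(1.17*cos(m) - 3.02)^2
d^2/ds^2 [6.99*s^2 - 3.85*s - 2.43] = 13.9800000000000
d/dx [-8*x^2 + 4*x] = 4 - 16*x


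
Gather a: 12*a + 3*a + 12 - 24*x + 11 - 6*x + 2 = 15*a - 30*x + 25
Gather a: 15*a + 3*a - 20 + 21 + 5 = 18*a + 6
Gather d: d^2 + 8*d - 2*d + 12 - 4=d^2 + 6*d + 8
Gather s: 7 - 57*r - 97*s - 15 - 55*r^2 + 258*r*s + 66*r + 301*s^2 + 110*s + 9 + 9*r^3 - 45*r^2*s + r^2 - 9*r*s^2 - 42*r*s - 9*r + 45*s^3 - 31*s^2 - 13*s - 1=9*r^3 - 54*r^2 + 45*s^3 + s^2*(270 - 9*r) + s*(-45*r^2 + 216*r)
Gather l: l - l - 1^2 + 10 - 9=0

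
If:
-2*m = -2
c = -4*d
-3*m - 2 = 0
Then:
No Solution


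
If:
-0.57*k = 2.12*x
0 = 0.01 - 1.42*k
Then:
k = 0.01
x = -0.00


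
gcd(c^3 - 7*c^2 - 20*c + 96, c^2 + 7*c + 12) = c + 4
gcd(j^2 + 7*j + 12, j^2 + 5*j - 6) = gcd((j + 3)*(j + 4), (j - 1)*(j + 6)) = 1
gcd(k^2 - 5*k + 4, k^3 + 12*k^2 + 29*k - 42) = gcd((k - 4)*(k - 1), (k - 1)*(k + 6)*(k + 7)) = k - 1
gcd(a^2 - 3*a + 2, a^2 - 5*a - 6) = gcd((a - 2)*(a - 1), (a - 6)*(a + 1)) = 1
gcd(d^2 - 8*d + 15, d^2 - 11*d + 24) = d - 3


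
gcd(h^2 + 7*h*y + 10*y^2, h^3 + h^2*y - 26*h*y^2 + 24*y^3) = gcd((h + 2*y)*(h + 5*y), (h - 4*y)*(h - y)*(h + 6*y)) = 1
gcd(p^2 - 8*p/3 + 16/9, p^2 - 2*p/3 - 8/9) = p - 4/3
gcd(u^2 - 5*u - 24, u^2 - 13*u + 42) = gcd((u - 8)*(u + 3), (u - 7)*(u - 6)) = 1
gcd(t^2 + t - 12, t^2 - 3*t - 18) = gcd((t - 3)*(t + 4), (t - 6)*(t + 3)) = 1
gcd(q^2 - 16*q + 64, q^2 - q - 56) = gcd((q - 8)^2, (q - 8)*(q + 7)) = q - 8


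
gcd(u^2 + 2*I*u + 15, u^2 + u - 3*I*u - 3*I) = u - 3*I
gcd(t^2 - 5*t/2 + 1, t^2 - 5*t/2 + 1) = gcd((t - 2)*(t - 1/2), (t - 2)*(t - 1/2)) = t^2 - 5*t/2 + 1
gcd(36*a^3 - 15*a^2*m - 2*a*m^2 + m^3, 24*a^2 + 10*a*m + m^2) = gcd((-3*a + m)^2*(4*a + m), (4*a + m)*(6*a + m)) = 4*a + m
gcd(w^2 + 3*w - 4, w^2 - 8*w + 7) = w - 1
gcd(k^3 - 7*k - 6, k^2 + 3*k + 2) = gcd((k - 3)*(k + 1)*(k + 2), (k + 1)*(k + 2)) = k^2 + 3*k + 2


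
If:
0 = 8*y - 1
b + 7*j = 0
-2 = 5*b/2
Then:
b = -4/5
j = 4/35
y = 1/8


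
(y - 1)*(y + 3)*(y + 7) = y^3 + 9*y^2 + 11*y - 21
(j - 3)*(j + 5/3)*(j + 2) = j^3 + 2*j^2/3 - 23*j/3 - 10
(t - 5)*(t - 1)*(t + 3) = t^3 - 3*t^2 - 13*t + 15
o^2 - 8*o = o*(o - 8)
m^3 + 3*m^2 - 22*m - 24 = (m - 4)*(m + 1)*(m + 6)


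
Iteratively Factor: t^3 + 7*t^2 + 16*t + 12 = (t + 2)*(t^2 + 5*t + 6) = (t + 2)*(t + 3)*(t + 2)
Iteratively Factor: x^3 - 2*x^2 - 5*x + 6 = (x + 2)*(x^2 - 4*x + 3) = (x - 1)*(x + 2)*(x - 3)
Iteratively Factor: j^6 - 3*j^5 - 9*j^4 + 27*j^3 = (j)*(j^5 - 3*j^4 - 9*j^3 + 27*j^2) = j^2*(j^4 - 3*j^3 - 9*j^2 + 27*j) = j^2*(j - 3)*(j^3 - 9*j) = j^2*(j - 3)*(j + 3)*(j^2 - 3*j) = j^2*(j - 3)^2*(j + 3)*(j)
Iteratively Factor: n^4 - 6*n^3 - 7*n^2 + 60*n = (n + 3)*(n^3 - 9*n^2 + 20*n) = (n - 5)*(n + 3)*(n^2 - 4*n) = n*(n - 5)*(n + 3)*(n - 4)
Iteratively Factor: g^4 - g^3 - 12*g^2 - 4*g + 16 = (g - 4)*(g^3 + 3*g^2 - 4) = (g - 4)*(g + 2)*(g^2 + g - 2) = (g - 4)*(g + 2)^2*(g - 1)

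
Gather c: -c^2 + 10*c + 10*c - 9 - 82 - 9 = -c^2 + 20*c - 100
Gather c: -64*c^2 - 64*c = -64*c^2 - 64*c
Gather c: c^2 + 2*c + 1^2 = c^2 + 2*c + 1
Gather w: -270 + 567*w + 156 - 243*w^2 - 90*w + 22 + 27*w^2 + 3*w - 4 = -216*w^2 + 480*w - 96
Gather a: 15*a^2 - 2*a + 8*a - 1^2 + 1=15*a^2 + 6*a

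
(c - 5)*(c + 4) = c^2 - c - 20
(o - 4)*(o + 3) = o^2 - o - 12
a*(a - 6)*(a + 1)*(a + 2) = a^4 - 3*a^3 - 16*a^2 - 12*a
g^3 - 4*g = g*(g - 2)*(g + 2)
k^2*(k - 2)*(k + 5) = k^4 + 3*k^3 - 10*k^2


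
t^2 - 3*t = t*(t - 3)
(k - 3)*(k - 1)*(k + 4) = k^3 - 13*k + 12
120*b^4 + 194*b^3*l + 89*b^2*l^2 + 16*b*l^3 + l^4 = (b + l)*(4*b + l)*(5*b + l)*(6*b + l)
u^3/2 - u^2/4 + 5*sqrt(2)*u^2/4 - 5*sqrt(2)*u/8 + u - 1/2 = (u/2 + sqrt(2))*(u - 1/2)*(u + sqrt(2)/2)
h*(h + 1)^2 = h^3 + 2*h^2 + h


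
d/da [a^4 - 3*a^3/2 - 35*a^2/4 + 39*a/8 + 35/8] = 4*a^3 - 9*a^2/2 - 35*a/2 + 39/8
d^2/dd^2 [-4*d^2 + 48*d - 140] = -8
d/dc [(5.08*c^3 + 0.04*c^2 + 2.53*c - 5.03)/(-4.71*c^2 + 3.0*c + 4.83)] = (-23.9268*c^4 + 30.48*c^3 + 85.6455*c^2 - 46.9962*c + 27.3099)/(22.1841*c^4 - 28.26*c^3 - 36.4986*c^2 + 28.98*c + 23.3289)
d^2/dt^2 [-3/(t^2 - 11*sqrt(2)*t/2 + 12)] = 12*(4*t^2 - 22*sqrt(2)*t - (4*t - 11*sqrt(2))^2 + 48)/(2*t^2 - 11*sqrt(2)*t + 24)^3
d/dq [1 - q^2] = -2*q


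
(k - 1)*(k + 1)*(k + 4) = k^3 + 4*k^2 - k - 4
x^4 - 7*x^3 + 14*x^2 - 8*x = x*(x - 4)*(x - 2)*(x - 1)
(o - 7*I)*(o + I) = o^2 - 6*I*o + 7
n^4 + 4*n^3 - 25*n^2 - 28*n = n*(n - 4)*(n + 1)*(n + 7)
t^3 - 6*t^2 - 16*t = t*(t - 8)*(t + 2)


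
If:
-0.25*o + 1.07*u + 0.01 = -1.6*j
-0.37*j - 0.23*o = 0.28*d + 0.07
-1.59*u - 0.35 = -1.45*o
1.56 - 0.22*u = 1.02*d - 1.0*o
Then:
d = 0.01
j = 1.05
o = -2.00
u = -2.05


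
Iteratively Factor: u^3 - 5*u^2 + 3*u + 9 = (u - 3)*(u^2 - 2*u - 3) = (u - 3)*(u + 1)*(u - 3)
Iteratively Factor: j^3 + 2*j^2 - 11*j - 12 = (j - 3)*(j^2 + 5*j + 4) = (j - 3)*(j + 4)*(j + 1)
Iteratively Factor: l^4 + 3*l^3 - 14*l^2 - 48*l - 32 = (l + 1)*(l^3 + 2*l^2 - 16*l - 32) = (l - 4)*(l + 1)*(l^2 + 6*l + 8) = (l - 4)*(l + 1)*(l + 4)*(l + 2)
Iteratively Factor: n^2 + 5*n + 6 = (n + 3)*(n + 2)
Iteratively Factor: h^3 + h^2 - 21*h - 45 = (h - 5)*(h^2 + 6*h + 9) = (h - 5)*(h + 3)*(h + 3)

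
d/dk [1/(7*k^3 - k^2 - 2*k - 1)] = (-21*k^2 + 2*k + 2)/(-7*k^3 + k^2 + 2*k + 1)^2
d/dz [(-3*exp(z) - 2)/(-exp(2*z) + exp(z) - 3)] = (-(2*exp(z) - 1)*(3*exp(z) + 2) + 3*exp(2*z) - 3*exp(z) + 9)*exp(z)/(exp(2*z) - exp(z) + 3)^2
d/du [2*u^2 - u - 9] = 4*u - 1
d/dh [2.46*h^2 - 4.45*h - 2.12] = 4.92*h - 4.45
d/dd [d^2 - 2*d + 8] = 2*d - 2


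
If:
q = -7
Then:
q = -7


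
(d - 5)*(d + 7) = d^2 + 2*d - 35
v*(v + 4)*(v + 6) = v^3 + 10*v^2 + 24*v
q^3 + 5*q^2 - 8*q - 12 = (q - 2)*(q + 1)*(q + 6)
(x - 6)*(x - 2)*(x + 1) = x^3 - 7*x^2 + 4*x + 12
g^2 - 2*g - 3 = (g - 3)*(g + 1)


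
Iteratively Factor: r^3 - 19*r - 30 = (r + 2)*(r^2 - 2*r - 15) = (r + 2)*(r + 3)*(r - 5)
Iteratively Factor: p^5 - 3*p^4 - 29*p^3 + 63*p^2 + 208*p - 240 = (p - 5)*(p^4 + 2*p^3 - 19*p^2 - 32*p + 48) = (p - 5)*(p - 4)*(p^3 + 6*p^2 + 5*p - 12) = (p - 5)*(p - 4)*(p + 4)*(p^2 + 2*p - 3) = (p - 5)*(p - 4)*(p + 3)*(p + 4)*(p - 1)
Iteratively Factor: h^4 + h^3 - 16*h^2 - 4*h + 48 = (h + 4)*(h^3 - 3*h^2 - 4*h + 12) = (h - 3)*(h + 4)*(h^2 - 4) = (h - 3)*(h + 2)*(h + 4)*(h - 2)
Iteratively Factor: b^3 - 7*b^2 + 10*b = (b - 2)*(b^2 - 5*b) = b*(b - 2)*(b - 5)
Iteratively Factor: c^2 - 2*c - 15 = (c + 3)*(c - 5)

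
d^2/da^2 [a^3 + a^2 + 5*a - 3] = 6*a + 2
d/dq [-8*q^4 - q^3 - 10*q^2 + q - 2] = -32*q^3 - 3*q^2 - 20*q + 1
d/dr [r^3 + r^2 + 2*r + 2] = 3*r^2 + 2*r + 2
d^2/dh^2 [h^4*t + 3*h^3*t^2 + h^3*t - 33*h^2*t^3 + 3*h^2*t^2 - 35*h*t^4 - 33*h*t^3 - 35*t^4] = 6*t*(2*h^2 + 3*h*t + h - 11*t^2 + t)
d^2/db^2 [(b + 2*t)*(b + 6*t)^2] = 6*b + 28*t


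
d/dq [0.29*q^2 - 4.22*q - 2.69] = 0.58*q - 4.22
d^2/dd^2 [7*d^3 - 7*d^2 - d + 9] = 42*d - 14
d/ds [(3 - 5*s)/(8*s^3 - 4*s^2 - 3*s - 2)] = (80*s^3 - 92*s^2 + 24*s + 19)/(64*s^6 - 64*s^5 - 32*s^4 - 8*s^3 + 25*s^2 + 12*s + 4)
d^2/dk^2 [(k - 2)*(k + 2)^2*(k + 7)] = 12*k^2 + 54*k + 20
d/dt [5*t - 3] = 5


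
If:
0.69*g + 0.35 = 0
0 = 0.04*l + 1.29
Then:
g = -0.51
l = -32.25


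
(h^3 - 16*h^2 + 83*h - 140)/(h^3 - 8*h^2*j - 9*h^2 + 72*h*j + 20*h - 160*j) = (h - 7)/(h - 8*j)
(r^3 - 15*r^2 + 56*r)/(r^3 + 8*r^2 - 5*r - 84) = r*(r^2 - 15*r + 56)/(r^3 + 8*r^2 - 5*r - 84)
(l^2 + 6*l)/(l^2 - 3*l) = (l + 6)/(l - 3)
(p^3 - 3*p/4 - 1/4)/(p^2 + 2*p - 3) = (p^2 + p + 1/4)/(p + 3)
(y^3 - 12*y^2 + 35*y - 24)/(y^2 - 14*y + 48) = (y^2 - 4*y + 3)/(y - 6)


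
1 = 1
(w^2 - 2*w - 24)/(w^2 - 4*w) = (w^2 - 2*w - 24)/(w*(w - 4))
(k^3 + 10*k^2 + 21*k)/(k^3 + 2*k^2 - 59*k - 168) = k/(k - 8)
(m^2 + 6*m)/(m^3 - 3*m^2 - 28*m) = (m + 6)/(m^2 - 3*m - 28)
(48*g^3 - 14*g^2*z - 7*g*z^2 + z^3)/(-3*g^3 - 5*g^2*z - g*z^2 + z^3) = (-48*g^3 + 14*g^2*z + 7*g*z^2 - z^3)/(3*g^3 + 5*g^2*z + g*z^2 - z^3)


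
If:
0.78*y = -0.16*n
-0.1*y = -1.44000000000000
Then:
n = -70.20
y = 14.40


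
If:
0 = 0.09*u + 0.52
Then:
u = -5.78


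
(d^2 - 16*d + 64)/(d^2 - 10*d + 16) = (d - 8)/(d - 2)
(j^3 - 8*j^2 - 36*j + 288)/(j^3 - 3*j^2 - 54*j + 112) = (j^2 - 36)/(j^2 + 5*j - 14)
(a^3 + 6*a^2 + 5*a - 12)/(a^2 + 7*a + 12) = a - 1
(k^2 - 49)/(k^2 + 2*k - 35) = (k - 7)/(k - 5)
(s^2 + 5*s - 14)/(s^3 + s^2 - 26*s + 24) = (s^2 + 5*s - 14)/(s^3 + s^2 - 26*s + 24)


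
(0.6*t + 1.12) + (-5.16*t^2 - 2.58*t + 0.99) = -5.16*t^2 - 1.98*t + 2.11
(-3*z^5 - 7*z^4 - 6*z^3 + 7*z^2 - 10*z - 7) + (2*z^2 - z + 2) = -3*z^5 - 7*z^4 - 6*z^3 + 9*z^2 - 11*z - 5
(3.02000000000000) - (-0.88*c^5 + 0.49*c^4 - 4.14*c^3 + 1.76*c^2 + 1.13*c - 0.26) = 0.88*c^5 - 0.49*c^4 + 4.14*c^3 - 1.76*c^2 - 1.13*c + 3.28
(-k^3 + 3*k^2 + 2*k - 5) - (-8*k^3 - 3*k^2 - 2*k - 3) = 7*k^3 + 6*k^2 + 4*k - 2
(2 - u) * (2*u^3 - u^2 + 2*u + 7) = -2*u^4 + 5*u^3 - 4*u^2 - 3*u + 14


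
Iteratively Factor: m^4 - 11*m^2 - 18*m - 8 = (m + 2)*(m^3 - 2*m^2 - 7*m - 4) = (m + 1)*(m + 2)*(m^2 - 3*m - 4) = (m + 1)^2*(m + 2)*(m - 4)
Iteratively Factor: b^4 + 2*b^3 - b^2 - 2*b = (b)*(b^3 + 2*b^2 - b - 2) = b*(b - 1)*(b^2 + 3*b + 2) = b*(b - 1)*(b + 2)*(b + 1)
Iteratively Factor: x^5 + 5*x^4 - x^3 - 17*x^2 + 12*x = (x)*(x^4 + 5*x^3 - x^2 - 17*x + 12) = x*(x - 1)*(x^3 + 6*x^2 + 5*x - 12) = x*(x - 1)^2*(x^2 + 7*x + 12) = x*(x - 1)^2*(x + 4)*(x + 3)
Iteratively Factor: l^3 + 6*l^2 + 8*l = (l + 4)*(l^2 + 2*l) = (l + 2)*(l + 4)*(l)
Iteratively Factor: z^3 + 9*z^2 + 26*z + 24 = (z + 2)*(z^2 + 7*z + 12) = (z + 2)*(z + 4)*(z + 3)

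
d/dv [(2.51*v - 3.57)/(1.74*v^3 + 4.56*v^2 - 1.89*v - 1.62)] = (-8.7348*v^3 + 7.1898*v^2 + 32.5584*v - 10.8135)/(3.0276*v^6 + 15.8688*v^5 + 14.2164*v^4 - 22.8744*v^3 - 11.2023*v^2 + 6.1236*v + 2.6244)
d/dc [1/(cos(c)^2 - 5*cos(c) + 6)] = (2*cos(c) - 5)*sin(c)/(cos(c)^2 - 5*cos(c) + 6)^2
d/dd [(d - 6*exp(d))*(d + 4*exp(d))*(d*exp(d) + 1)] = (d + 1)*(d - 6*exp(d))*(d + 4*exp(d))*exp(d) + (d - 6*exp(d))*(d*exp(d) + 1)*(4*exp(d) + 1) - (d + 4*exp(d))*(d*exp(d) + 1)*(6*exp(d) - 1)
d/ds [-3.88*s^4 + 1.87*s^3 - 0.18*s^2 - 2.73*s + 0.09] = -15.52*s^3 + 5.61*s^2 - 0.36*s - 2.73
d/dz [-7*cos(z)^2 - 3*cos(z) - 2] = (14*cos(z) + 3)*sin(z)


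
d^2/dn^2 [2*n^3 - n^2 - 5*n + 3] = 12*n - 2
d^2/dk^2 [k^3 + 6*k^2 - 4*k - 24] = 6*k + 12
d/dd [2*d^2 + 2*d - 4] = 4*d + 2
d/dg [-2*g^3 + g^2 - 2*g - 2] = -6*g^2 + 2*g - 2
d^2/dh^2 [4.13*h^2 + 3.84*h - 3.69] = 8.26000000000000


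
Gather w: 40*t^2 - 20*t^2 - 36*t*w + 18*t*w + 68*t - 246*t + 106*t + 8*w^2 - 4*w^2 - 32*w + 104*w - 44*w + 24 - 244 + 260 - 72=20*t^2 - 72*t + 4*w^2 + w*(28 - 18*t) - 32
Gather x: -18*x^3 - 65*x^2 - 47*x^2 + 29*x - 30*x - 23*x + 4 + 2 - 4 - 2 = -18*x^3 - 112*x^2 - 24*x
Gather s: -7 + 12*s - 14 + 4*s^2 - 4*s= 4*s^2 + 8*s - 21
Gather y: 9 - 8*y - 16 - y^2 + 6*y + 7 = -y^2 - 2*y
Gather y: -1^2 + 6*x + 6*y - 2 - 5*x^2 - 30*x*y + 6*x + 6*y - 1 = -5*x^2 + 12*x + y*(12 - 30*x) - 4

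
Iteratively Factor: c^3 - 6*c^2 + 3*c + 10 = (c - 5)*(c^2 - c - 2) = (c - 5)*(c + 1)*(c - 2)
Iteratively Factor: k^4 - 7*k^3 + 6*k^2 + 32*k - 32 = (k - 4)*(k^3 - 3*k^2 - 6*k + 8) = (k - 4)*(k + 2)*(k^2 - 5*k + 4) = (k - 4)*(k - 1)*(k + 2)*(k - 4)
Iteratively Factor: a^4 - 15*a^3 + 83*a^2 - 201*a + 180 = (a - 5)*(a^3 - 10*a^2 + 33*a - 36) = (a - 5)*(a - 3)*(a^2 - 7*a + 12) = (a - 5)*(a - 4)*(a - 3)*(a - 3)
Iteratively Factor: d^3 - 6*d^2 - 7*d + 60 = (d - 4)*(d^2 - 2*d - 15) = (d - 4)*(d + 3)*(d - 5)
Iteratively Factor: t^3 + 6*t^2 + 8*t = (t + 4)*(t^2 + 2*t) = (t + 2)*(t + 4)*(t)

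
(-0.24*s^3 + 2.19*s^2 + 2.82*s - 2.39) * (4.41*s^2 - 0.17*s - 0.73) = -1.0584*s^5 + 9.6987*s^4 + 12.2391*s^3 - 12.618*s^2 - 1.6523*s + 1.7447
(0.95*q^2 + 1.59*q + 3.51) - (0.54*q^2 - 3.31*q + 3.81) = 0.41*q^2 + 4.9*q - 0.3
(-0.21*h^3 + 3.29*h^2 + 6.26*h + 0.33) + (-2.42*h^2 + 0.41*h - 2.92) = -0.21*h^3 + 0.87*h^2 + 6.67*h - 2.59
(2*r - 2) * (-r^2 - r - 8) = -2*r^3 - 14*r + 16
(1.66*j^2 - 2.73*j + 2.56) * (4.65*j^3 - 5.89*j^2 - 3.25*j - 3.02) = 7.719*j^5 - 22.4719*j^4 + 22.5887*j^3 - 11.2191*j^2 - 0.0754000000000001*j - 7.7312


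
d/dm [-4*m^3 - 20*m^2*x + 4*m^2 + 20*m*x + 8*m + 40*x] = -12*m^2 - 40*m*x + 8*m + 20*x + 8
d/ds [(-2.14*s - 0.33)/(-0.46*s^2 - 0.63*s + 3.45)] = (0.9844*s^2 + 1.3482*s - (0.92*s + 0.63)*(2.14*s + 0.33) - 7.383)/(0.46*s^2 + 0.63*s - 3.45)^2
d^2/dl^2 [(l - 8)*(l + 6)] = 2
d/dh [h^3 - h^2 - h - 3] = 3*h^2 - 2*h - 1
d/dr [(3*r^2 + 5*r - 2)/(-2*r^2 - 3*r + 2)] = 1/(4*r^2 - 4*r + 1)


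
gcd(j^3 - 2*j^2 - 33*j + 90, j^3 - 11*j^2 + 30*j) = j - 5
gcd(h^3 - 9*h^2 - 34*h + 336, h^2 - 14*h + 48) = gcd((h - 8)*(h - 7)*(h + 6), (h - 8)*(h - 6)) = h - 8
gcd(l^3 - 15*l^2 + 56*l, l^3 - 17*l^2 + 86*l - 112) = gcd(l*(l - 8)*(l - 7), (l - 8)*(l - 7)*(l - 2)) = l^2 - 15*l + 56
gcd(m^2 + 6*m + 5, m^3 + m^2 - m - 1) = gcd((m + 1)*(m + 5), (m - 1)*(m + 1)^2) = m + 1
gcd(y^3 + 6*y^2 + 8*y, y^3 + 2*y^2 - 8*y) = y^2 + 4*y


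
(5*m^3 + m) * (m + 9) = 5*m^4 + 45*m^3 + m^2 + 9*m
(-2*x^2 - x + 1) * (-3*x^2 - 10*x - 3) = 6*x^4 + 23*x^3 + 13*x^2 - 7*x - 3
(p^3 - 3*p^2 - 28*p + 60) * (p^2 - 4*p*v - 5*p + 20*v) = p^5 - 4*p^4*v - 8*p^4 + 32*p^3*v - 13*p^3 + 52*p^2*v + 200*p^2 - 800*p*v - 300*p + 1200*v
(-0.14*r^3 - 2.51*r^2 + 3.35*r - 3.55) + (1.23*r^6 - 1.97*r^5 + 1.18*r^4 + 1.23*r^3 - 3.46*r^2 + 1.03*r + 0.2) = 1.23*r^6 - 1.97*r^5 + 1.18*r^4 + 1.09*r^3 - 5.97*r^2 + 4.38*r - 3.35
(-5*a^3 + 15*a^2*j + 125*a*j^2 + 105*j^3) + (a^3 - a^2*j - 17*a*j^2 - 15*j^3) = -4*a^3 + 14*a^2*j + 108*a*j^2 + 90*j^3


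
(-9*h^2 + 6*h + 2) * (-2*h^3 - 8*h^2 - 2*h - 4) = 18*h^5 + 60*h^4 - 34*h^3 + 8*h^2 - 28*h - 8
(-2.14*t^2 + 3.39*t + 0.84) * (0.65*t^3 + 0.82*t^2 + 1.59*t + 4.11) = -1.391*t^5 + 0.4487*t^4 - 0.0768000000000004*t^3 - 2.7165*t^2 + 15.2685*t + 3.4524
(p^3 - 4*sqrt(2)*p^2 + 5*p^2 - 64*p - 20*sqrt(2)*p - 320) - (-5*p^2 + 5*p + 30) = p^3 - 4*sqrt(2)*p^2 + 10*p^2 - 69*p - 20*sqrt(2)*p - 350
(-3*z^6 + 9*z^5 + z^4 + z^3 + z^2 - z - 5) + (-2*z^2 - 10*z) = -3*z^6 + 9*z^5 + z^4 + z^3 - z^2 - 11*z - 5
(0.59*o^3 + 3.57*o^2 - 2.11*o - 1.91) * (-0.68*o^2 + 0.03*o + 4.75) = -0.4012*o^5 - 2.4099*o^4 + 4.3444*o^3 + 18.193*o^2 - 10.0798*o - 9.0725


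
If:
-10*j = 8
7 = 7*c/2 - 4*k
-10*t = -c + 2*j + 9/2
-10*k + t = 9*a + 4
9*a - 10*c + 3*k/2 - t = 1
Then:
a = 231889/251100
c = 158/279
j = -4/5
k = -350/279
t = -6511/27900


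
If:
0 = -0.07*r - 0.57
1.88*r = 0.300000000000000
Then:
No Solution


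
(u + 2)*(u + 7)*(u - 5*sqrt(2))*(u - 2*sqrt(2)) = u^4 - 7*sqrt(2)*u^3 + 9*u^3 - 63*sqrt(2)*u^2 + 34*u^2 - 98*sqrt(2)*u + 180*u + 280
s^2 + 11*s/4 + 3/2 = (s + 3/4)*(s + 2)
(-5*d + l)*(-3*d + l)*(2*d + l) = 30*d^3 - d^2*l - 6*d*l^2 + l^3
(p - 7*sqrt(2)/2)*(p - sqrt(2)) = p^2 - 9*sqrt(2)*p/2 + 7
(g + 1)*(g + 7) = g^2 + 8*g + 7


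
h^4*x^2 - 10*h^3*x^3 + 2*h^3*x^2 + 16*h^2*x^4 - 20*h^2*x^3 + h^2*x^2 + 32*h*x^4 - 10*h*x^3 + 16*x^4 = (h - 8*x)*(h - 2*x)*(h*x + x)^2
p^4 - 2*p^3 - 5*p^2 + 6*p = p*(p - 3)*(p - 1)*(p + 2)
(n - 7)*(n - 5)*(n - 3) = n^3 - 15*n^2 + 71*n - 105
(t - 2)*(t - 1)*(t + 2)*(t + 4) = t^4 + 3*t^3 - 8*t^2 - 12*t + 16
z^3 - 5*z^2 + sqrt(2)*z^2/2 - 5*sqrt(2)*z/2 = z*(z - 5)*(z + sqrt(2)/2)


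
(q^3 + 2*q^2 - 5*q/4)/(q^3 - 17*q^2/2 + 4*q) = (q + 5/2)/(q - 8)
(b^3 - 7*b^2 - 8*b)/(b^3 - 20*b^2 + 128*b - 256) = b*(b + 1)/(b^2 - 12*b + 32)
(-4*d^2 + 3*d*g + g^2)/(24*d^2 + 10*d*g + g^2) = (-d + g)/(6*d + g)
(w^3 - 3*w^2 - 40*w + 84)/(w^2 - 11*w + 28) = (w^2 + 4*w - 12)/(w - 4)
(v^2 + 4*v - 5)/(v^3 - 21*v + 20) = 1/(v - 4)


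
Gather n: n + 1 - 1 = n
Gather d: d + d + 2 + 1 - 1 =2*d + 2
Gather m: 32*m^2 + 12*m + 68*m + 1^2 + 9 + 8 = 32*m^2 + 80*m + 18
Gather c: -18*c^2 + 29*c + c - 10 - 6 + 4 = -18*c^2 + 30*c - 12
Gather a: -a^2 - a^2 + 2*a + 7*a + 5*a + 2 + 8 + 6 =-2*a^2 + 14*a + 16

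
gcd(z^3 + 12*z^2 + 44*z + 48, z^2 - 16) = z + 4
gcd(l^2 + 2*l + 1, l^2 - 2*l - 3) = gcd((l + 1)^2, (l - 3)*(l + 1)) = l + 1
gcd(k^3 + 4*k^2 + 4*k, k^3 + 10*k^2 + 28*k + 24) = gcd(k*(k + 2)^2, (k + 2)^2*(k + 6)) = k^2 + 4*k + 4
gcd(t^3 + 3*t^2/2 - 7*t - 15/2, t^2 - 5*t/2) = t - 5/2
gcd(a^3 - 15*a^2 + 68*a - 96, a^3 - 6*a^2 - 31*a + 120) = a^2 - 11*a + 24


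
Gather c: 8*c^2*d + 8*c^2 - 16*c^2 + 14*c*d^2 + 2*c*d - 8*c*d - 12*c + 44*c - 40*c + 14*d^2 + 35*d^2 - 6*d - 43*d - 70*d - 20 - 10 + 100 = c^2*(8*d - 8) + c*(14*d^2 - 6*d - 8) + 49*d^2 - 119*d + 70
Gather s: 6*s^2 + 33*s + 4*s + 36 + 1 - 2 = 6*s^2 + 37*s + 35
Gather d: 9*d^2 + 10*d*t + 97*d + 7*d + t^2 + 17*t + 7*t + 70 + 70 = 9*d^2 + d*(10*t + 104) + t^2 + 24*t + 140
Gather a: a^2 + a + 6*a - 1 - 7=a^2 + 7*a - 8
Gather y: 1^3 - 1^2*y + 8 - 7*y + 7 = 16 - 8*y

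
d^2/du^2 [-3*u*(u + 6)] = -6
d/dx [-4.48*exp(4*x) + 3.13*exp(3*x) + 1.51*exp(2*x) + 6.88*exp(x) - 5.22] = (-17.92*exp(3*x) + 9.39*exp(2*x) + 3.02*exp(x) + 6.88)*exp(x)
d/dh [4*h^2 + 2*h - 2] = 8*h + 2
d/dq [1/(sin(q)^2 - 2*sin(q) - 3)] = 2*(1 - sin(q))*cos(q)/((sin(q) - 3)^2*(sin(q) + 1)^2)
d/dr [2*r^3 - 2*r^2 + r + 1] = 6*r^2 - 4*r + 1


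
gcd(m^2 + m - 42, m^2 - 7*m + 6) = m - 6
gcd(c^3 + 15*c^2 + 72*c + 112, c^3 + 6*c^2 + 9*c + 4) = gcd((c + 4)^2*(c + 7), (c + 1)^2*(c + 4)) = c + 4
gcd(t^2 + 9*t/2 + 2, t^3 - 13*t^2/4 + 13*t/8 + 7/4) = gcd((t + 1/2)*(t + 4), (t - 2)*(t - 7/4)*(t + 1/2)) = t + 1/2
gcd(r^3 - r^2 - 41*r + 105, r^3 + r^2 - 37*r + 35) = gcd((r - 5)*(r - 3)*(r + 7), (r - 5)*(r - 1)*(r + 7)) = r^2 + 2*r - 35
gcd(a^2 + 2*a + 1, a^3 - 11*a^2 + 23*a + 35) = a + 1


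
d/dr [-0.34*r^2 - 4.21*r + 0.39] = -0.68*r - 4.21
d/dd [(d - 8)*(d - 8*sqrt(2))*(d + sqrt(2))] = 3*d^2 - 14*sqrt(2)*d - 16*d - 16 + 56*sqrt(2)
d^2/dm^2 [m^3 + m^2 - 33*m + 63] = 6*m + 2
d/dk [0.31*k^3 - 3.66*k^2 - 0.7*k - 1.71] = 0.93*k^2 - 7.32*k - 0.7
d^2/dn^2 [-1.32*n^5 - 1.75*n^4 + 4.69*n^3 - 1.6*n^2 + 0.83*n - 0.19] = -26.4*n^3 - 21.0*n^2 + 28.14*n - 3.2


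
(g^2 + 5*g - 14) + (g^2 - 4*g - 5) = 2*g^2 + g - 19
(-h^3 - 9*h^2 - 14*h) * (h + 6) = -h^4 - 15*h^3 - 68*h^2 - 84*h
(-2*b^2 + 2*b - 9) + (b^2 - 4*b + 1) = -b^2 - 2*b - 8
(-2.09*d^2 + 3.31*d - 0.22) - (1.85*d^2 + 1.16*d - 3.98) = -3.94*d^2 + 2.15*d + 3.76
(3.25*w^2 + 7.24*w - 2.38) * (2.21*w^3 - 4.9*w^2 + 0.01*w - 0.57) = 7.1825*w^5 + 0.0753999999999984*w^4 - 40.7033*w^3 + 9.8819*w^2 - 4.1506*w + 1.3566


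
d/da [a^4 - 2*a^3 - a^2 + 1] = 2*a*(2*a^2 - 3*a - 1)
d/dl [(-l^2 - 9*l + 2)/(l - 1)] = (-l^2 + 2*l + 7)/(l^2 - 2*l + 1)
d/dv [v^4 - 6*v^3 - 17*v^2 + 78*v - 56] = 4*v^3 - 18*v^2 - 34*v + 78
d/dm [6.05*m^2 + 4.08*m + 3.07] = 12.1*m + 4.08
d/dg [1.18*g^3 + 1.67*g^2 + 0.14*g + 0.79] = 3.54*g^2 + 3.34*g + 0.14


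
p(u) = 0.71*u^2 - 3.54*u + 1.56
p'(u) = 1.42*u - 3.54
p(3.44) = -2.22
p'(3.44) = 1.34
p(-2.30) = 13.46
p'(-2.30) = -6.81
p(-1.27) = 7.20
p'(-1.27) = -5.34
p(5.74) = 4.63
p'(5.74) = 4.61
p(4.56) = 0.18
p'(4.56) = 2.94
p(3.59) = -2.00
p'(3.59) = 1.56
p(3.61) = -1.97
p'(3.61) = 1.59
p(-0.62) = 4.03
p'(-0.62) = -4.42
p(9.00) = 27.21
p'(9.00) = 9.24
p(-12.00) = 146.28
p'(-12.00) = -20.58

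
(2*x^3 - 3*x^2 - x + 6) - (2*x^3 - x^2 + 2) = -2*x^2 - x + 4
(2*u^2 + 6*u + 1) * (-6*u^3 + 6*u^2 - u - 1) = -12*u^5 - 24*u^4 + 28*u^3 - 2*u^2 - 7*u - 1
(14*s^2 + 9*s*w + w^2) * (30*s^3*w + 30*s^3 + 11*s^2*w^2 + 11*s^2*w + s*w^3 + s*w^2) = 420*s^5*w + 420*s^5 + 424*s^4*w^2 + 424*s^4*w + 143*s^3*w^3 + 143*s^3*w^2 + 20*s^2*w^4 + 20*s^2*w^3 + s*w^5 + s*w^4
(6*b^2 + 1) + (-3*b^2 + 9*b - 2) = 3*b^2 + 9*b - 1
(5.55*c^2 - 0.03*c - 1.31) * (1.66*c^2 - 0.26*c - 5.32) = 9.213*c^4 - 1.4928*c^3 - 31.6928*c^2 + 0.5002*c + 6.9692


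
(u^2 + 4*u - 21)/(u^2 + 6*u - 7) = (u - 3)/(u - 1)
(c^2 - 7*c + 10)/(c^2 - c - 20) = (c - 2)/(c + 4)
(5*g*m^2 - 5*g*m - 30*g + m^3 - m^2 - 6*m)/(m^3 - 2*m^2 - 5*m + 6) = (5*g + m)/(m - 1)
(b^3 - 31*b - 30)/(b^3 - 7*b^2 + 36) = (b^2 + 6*b + 5)/(b^2 - b - 6)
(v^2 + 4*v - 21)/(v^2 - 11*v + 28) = (v^2 + 4*v - 21)/(v^2 - 11*v + 28)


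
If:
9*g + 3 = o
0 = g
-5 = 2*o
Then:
No Solution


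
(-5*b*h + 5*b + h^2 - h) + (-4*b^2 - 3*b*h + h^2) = -4*b^2 - 8*b*h + 5*b + 2*h^2 - h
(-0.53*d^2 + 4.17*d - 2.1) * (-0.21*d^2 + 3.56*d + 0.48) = 0.1113*d^4 - 2.7625*d^3 + 15.0318*d^2 - 5.4744*d - 1.008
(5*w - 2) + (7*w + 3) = 12*w + 1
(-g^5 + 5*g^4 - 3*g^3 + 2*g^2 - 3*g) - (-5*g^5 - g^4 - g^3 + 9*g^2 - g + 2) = 4*g^5 + 6*g^4 - 2*g^3 - 7*g^2 - 2*g - 2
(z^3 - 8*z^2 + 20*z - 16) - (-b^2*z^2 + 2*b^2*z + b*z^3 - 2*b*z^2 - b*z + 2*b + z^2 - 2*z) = b^2*z^2 - 2*b^2*z - b*z^3 + 2*b*z^2 + b*z - 2*b + z^3 - 9*z^2 + 22*z - 16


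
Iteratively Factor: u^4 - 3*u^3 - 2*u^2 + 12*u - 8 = (u - 2)*(u^3 - u^2 - 4*u + 4) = (u - 2)*(u - 1)*(u^2 - 4) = (u - 2)^2*(u - 1)*(u + 2)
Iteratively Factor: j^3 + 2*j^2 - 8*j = (j + 4)*(j^2 - 2*j) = j*(j + 4)*(j - 2)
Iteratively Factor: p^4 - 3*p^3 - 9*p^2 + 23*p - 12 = (p - 4)*(p^3 + p^2 - 5*p + 3) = (p - 4)*(p - 1)*(p^2 + 2*p - 3) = (p - 4)*(p - 1)^2*(p + 3)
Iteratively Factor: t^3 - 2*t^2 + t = (t - 1)*(t^2 - t) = (t - 1)^2*(t)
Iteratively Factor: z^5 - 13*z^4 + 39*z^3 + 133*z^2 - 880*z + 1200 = (z - 5)*(z^4 - 8*z^3 - z^2 + 128*z - 240) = (z - 5)*(z + 4)*(z^3 - 12*z^2 + 47*z - 60) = (z - 5)*(z - 4)*(z + 4)*(z^2 - 8*z + 15) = (z - 5)^2*(z - 4)*(z + 4)*(z - 3)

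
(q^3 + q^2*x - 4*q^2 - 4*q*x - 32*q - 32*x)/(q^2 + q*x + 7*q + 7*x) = (q^2 - 4*q - 32)/(q + 7)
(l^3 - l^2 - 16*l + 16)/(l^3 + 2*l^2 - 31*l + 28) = (l + 4)/(l + 7)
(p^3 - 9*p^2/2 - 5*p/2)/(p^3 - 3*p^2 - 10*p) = (p + 1/2)/(p + 2)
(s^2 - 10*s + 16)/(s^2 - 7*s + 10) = (s - 8)/(s - 5)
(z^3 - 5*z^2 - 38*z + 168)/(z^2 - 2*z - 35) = (z^2 + 2*z - 24)/(z + 5)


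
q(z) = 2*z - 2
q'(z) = 2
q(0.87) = -0.26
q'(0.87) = 2.00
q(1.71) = 1.42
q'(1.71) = 2.00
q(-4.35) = -10.70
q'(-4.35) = 2.00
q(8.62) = 15.24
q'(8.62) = 2.00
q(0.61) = -0.78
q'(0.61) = 2.00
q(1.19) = 0.38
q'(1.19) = 2.00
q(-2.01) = -6.02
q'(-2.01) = 2.00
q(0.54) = -0.92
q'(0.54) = 2.00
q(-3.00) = -8.00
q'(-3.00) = 2.00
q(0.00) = -2.00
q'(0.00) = 2.00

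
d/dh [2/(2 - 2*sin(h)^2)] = 2*sin(h)/cos(h)^3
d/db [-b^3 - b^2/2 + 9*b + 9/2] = -3*b^2 - b + 9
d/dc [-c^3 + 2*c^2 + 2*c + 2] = -3*c^2 + 4*c + 2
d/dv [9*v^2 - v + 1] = 18*v - 1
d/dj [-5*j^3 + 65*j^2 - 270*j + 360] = -15*j^2 + 130*j - 270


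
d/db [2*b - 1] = 2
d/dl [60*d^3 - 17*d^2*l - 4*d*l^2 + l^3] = -17*d^2 - 8*d*l + 3*l^2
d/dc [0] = 0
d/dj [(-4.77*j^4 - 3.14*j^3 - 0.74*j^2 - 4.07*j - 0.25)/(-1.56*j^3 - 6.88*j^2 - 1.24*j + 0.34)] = (7.4412*j^6 + 65.6352*j^5 + 38.1932*j^4 - 11.3984*j^3 - 31.4568*j^2 - 3.9432*j - 1.6938)/(2.4336*j^6 + 21.4656*j^5 + 51.2032*j^4 + 16.0016*j^3 - 3.1408*j^2 - 0.8432*j + 0.1156)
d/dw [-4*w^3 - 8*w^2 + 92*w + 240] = -12*w^2 - 16*w + 92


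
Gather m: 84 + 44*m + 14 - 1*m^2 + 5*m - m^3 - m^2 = -m^3 - 2*m^2 + 49*m + 98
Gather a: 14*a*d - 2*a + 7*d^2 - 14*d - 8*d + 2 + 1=a*(14*d - 2) + 7*d^2 - 22*d + 3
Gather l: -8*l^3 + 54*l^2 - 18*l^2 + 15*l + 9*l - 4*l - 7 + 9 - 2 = -8*l^3 + 36*l^2 + 20*l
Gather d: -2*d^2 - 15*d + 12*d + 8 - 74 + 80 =-2*d^2 - 3*d + 14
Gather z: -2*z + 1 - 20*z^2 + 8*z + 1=-20*z^2 + 6*z + 2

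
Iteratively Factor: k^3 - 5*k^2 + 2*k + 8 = (k - 4)*(k^2 - k - 2) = (k - 4)*(k + 1)*(k - 2)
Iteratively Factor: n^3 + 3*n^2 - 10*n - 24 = (n - 3)*(n^2 + 6*n + 8) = (n - 3)*(n + 4)*(n + 2)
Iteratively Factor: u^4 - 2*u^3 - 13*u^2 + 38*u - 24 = (u - 2)*(u^3 - 13*u + 12) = (u - 3)*(u - 2)*(u^2 + 3*u - 4) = (u - 3)*(u - 2)*(u - 1)*(u + 4)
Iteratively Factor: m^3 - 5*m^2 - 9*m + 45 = (m + 3)*(m^2 - 8*m + 15) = (m - 5)*(m + 3)*(m - 3)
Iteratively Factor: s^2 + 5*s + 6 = (s + 2)*(s + 3)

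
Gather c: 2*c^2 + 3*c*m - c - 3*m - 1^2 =2*c^2 + c*(3*m - 1) - 3*m - 1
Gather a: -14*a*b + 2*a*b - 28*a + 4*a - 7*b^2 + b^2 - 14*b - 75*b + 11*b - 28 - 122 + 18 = a*(-12*b - 24) - 6*b^2 - 78*b - 132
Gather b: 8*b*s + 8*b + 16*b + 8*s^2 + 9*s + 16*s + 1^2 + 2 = b*(8*s + 24) + 8*s^2 + 25*s + 3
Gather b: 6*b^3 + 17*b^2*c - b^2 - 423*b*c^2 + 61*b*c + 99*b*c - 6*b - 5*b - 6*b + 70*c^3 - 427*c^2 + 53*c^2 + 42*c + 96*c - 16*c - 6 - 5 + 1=6*b^3 + b^2*(17*c - 1) + b*(-423*c^2 + 160*c - 17) + 70*c^3 - 374*c^2 + 122*c - 10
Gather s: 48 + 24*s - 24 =24*s + 24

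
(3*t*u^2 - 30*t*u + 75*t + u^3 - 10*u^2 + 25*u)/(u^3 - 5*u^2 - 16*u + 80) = (3*t*u - 15*t + u^2 - 5*u)/(u^2 - 16)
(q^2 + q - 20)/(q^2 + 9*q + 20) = (q - 4)/(q + 4)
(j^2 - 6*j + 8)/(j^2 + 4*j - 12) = (j - 4)/(j + 6)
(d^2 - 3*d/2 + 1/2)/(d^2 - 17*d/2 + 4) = (d - 1)/(d - 8)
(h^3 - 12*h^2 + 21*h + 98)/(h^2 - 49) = (h^2 - 5*h - 14)/(h + 7)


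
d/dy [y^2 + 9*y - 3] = 2*y + 9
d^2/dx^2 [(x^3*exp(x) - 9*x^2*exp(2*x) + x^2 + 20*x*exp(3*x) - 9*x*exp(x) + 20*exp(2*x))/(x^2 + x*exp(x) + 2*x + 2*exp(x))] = (-((x*exp(x) + 4*exp(x) + 2)*(x^3*exp(x) - 9*x^2*exp(2*x) + x^2 + 20*x*exp(3*x) - 9*x*exp(x) + 20*exp(2*x)) + 2*(x*exp(x) + 2*x + 3*exp(x) + 2)*(x^3*exp(x) - 18*x^2*exp(2*x) + 3*x^2*exp(x) + 60*x*exp(3*x) - 18*x*exp(2*x) - 9*x*exp(x) + 2*x + 20*exp(3*x) + 40*exp(2*x) - 9*exp(x)))*(x^2 + x*exp(x) + 2*x + 2*exp(x)) + (x^2 + x*exp(x) + 2*x + 2*exp(x))^2*(x^3*exp(x) - 36*x^2*exp(2*x) + 6*x^2*exp(x) + 180*x*exp(3*x) - 72*x*exp(2*x) - 3*x*exp(x) + 120*exp(3*x) + 62*exp(2*x) - 18*exp(x) + 2) + 2*(x*exp(x) + 2*x + 3*exp(x) + 2)^2*(x^3*exp(x) - 9*x^2*exp(2*x) + x^2 + 20*x*exp(3*x) - 9*x*exp(x) + 20*exp(2*x)))/(x^2 + x*exp(x) + 2*x + 2*exp(x))^3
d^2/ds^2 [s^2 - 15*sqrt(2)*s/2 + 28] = 2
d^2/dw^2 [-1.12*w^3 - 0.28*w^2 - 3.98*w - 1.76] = -6.72*w - 0.56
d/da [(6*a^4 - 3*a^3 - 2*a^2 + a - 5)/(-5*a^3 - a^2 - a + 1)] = (-30*a^6 - 12*a^5 - 25*a^4 + 40*a^3 - 81*a^2 - 14*a - 4)/(25*a^6 + 10*a^5 + 11*a^4 - 8*a^3 - a^2 - 2*a + 1)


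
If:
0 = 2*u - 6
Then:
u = 3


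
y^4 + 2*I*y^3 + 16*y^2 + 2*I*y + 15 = (y - 3*I)*(y - I)*(y + I)*(y + 5*I)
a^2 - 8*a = a*(a - 8)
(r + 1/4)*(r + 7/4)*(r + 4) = r^3 + 6*r^2 + 135*r/16 + 7/4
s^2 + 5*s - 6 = (s - 1)*(s + 6)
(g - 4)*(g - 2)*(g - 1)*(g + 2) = g^4 - 5*g^3 + 20*g - 16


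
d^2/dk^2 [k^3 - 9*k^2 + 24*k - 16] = 6*k - 18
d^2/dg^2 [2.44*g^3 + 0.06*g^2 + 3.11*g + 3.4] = 14.64*g + 0.12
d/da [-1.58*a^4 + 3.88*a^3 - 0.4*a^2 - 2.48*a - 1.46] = -6.32*a^3 + 11.64*a^2 - 0.8*a - 2.48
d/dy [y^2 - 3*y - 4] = 2*y - 3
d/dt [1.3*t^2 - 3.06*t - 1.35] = 2.6*t - 3.06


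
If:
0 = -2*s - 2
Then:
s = -1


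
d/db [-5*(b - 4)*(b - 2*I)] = -10*b + 20 + 10*I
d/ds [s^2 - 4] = 2*s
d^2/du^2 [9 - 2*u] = 0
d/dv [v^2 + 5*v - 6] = 2*v + 5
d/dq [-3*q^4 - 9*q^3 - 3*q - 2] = -12*q^3 - 27*q^2 - 3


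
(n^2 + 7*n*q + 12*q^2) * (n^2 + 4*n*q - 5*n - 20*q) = n^4 + 11*n^3*q - 5*n^3 + 40*n^2*q^2 - 55*n^2*q + 48*n*q^3 - 200*n*q^2 - 240*q^3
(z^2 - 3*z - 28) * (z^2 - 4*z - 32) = z^4 - 7*z^3 - 48*z^2 + 208*z + 896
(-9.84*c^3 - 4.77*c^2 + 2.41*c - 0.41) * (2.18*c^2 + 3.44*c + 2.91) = -21.4512*c^5 - 44.2482*c^4 - 39.7894*c^3 - 6.4841*c^2 + 5.6027*c - 1.1931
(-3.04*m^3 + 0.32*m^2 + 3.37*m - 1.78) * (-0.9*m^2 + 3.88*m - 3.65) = 2.736*m^5 - 12.0832*m^4 + 9.3046*m^3 + 13.5096*m^2 - 19.2069*m + 6.497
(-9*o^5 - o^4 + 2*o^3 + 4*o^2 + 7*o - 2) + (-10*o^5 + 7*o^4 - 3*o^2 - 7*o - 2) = -19*o^5 + 6*o^4 + 2*o^3 + o^2 - 4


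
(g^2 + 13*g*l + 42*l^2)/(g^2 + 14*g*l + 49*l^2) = (g + 6*l)/(g + 7*l)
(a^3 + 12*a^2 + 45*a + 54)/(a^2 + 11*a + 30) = (a^2 + 6*a + 9)/(a + 5)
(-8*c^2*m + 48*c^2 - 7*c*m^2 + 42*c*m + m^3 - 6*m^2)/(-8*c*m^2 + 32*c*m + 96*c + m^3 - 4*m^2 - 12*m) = (c + m)/(m + 2)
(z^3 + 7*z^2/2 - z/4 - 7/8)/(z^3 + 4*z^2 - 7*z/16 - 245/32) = 4*(4*z^2 - 1)/(16*z^2 + 8*z - 35)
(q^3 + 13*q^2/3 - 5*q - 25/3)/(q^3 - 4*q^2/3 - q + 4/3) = (3*q^2 + 10*q - 25)/(3*q^2 - 7*q + 4)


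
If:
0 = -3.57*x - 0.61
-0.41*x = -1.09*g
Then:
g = -0.06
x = -0.17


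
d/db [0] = 0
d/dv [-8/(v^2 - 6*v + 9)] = 16*(v - 3)/(v^2 - 6*v + 9)^2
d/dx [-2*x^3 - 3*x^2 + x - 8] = -6*x^2 - 6*x + 1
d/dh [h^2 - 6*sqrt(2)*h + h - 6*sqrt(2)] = 2*h - 6*sqrt(2) + 1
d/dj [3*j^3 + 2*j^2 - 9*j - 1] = 9*j^2 + 4*j - 9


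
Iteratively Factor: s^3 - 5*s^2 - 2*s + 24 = (s - 4)*(s^2 - s - 6) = (s - 4)*(s + 2)*(s - 3)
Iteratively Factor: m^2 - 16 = (m - 4)*(m + 4)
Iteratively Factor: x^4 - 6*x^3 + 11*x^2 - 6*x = (x)*(x^3 - 6*x^2 + 11*x - 6) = x*(x - 2)*(x^2 - 4*x + 3) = x*(x - 3)*(x - 2)*(x - 1)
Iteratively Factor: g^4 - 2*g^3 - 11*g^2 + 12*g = (g - 4)*(g^3 + 2*g^2 - 3*g) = (g - 4)*(g - 1)*(g^2 + 3*g) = (g - 4)*(g - 1)*(g + 3)*(g)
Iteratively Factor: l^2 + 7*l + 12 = (l + 3)*(l + 4)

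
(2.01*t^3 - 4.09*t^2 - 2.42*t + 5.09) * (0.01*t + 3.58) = 0.0201*t^4 + 7.1549*t^3 - 14.6664*t^2 - 8.6127*t + 18.2222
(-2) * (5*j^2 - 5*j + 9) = -10*j^2 + 10*j - 18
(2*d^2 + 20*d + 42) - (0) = 2*d^2 + 20*d + 42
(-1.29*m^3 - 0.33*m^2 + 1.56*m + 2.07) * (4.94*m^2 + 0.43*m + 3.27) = -6.3726*m^5 - 2.1849*m^4 + 3.3462*m^3 + 9.8175*m^2 + 5.9913*m + 6.7689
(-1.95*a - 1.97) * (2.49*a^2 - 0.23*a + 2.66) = -4.8555*a^3 - 4.4568*a^2 - 4.7339*a - 5.2402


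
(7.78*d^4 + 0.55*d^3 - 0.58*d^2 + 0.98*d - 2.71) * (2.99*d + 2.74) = 23.2622*d^5 + 22.9617*d^4 - 0.2272*d^3 + 1.341*d^2 - 5.4177*d - 7.4254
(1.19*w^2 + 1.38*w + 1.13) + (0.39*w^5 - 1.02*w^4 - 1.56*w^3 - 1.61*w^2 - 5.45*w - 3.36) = 0.39*w^5 - 1.02*w^4 - 1.56*w^3 - 0.42*w^2 - 4.07*w - 2.23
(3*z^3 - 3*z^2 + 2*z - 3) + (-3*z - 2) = 3*z^3 - 3*z^2 - z - 5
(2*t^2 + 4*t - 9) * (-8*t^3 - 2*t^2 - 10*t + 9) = -16*t^5 - 36*t^4 + 44*t^3 - 4*t^2 + 126*t - 81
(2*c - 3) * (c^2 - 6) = 2*c^3 - 3*c^2 - 12*c + 18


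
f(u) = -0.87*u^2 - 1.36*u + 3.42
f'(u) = -1.74*u - 1.36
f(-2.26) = 2.05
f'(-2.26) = 2.57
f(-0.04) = 3.47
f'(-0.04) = -1.29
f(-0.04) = 3.47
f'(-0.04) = -1.29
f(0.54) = 2.43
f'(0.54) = -2.30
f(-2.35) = 1.81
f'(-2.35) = 2.73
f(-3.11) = -0.77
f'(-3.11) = 4.05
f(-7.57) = -36.14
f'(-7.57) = 11.81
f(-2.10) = 2.44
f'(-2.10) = 2.29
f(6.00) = -36.06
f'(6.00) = -11.80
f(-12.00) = -105.54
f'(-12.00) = 19.52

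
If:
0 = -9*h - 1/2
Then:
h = -1/18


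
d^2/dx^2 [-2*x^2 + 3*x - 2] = -4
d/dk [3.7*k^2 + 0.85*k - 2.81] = 7.4*k + 0.85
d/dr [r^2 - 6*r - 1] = 2*r - 6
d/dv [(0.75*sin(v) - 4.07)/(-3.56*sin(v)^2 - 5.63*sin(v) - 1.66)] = (2.67*sin(v)^2 - 28.9784*sin(v) - 24.1591)*cos(v)/(12.6736*sin(v)^4 + 40.0856*sin(v)^3 + 43.5161*sin(v)^2 + 18.6916*sin(v) + 2.7556)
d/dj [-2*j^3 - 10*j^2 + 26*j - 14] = -6*j^2 - 20*j + 26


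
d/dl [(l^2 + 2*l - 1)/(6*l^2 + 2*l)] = (-5*l^2 + 6*l + 1)/(2*l^2*(9*l^2 + 6*l + 1))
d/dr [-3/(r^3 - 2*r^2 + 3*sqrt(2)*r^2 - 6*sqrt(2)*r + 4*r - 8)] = 3*(3*r^2 - 4*r + 6*sqrt(2)*r - 6*sqrt(2) + 4)/(r^3 - 2*r^2 + 3*sqrt(2)*r^2 - 6*sqrt(2)*r + 4*r - 8)^2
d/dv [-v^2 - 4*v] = -2*v - 4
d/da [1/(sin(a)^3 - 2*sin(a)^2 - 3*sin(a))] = (4/tan(a) + 3*cos(a)^3/sin(a)^2)/((sin(a) - 3)^2*(sin(a) + 1)^2)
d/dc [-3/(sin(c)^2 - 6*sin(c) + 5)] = 6*(sin(c) - 3)*cos(c)/(sin(c)^2 - 6*sin(c) + 5)^2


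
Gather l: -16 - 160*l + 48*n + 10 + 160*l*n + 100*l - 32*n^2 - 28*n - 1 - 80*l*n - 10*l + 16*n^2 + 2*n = l*(80*n - 70) - 16*n^2 + 22*n - 7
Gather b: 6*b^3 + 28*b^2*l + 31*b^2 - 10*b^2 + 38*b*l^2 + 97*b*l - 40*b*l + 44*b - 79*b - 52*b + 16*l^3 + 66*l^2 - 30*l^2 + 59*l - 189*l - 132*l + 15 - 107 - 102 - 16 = 6*b^3 + b^2*(28*l + 21) + b*(38*l^2 + 57*l - 87) + 16*l^3 + 36*l^2 - 262*l - 210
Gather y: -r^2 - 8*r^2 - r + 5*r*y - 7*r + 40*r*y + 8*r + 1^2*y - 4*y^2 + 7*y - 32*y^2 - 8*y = -9*r^2 + 45*r*y - 36*y^2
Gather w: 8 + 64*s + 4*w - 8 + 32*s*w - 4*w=32*s*w + 64*s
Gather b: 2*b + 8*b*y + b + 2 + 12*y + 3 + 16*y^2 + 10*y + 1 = b*(8*y + 3) + 16*y^2 + 22*y + 6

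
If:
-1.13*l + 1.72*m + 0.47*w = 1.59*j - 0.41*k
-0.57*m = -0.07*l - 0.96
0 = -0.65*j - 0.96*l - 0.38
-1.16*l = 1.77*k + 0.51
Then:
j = 0.597977945225977*w + 4.13336059346268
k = 0.265345674847214*w + 1.80541071531948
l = -0.404880900413422*w - 3.19446290182369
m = 1.29190806468832 - 0.0497222158402448*w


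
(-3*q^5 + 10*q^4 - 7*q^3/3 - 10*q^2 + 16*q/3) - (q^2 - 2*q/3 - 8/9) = -3*q^5 + 10*q^4 - 7*q^3/3 - 11*q^2 + 6*q + 8/9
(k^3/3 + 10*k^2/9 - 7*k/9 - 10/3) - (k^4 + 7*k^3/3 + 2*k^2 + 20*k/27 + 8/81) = -k^4 - 2*k^3 - 8*k^2/9 - 41*k/27 - 278/81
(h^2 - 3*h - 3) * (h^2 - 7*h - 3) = h^4 - 10*h^3 + 15*h^2 + 30*h + 9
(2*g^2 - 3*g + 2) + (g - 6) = 2*g^2 - 2*g - 4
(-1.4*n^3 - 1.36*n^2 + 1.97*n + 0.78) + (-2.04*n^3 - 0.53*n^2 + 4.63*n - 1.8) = -3.44*n^3 - 1.89*n^2 + 6.6*n - 1.02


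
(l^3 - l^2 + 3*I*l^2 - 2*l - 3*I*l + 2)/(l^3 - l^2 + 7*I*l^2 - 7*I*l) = (l^2 + 3*I*l - 2)/(l*(l + 7*I))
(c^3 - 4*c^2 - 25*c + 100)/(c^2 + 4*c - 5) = (c^2 - 9*c + 20)/(c - 1)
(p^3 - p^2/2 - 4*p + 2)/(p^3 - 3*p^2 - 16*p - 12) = (p^2 - 5*p/2 + 1)/(p^2 - 5*p - 6)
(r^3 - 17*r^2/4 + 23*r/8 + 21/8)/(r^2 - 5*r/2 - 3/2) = r - 7/4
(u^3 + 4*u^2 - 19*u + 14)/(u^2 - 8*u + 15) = (u^3 + 4*u^2 - 19*u + 14)/(u^2 - 8*u + 15)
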